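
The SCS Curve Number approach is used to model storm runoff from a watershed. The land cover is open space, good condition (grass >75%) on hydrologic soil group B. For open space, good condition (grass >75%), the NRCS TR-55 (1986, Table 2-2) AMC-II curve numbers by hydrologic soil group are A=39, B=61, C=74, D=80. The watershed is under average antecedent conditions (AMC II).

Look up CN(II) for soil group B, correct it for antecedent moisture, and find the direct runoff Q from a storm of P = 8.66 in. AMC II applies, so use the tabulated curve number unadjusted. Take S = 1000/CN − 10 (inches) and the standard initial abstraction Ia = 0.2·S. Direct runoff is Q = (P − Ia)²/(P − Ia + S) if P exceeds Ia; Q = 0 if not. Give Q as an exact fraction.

Q = 506835169/128139650 in ≈ 3.955 in

NRCS table: open space, good condition (grass >75%), soil group B → CN(II) = 61
AMC II — tabulated CN = 61 applies directly.
S = 1000/61 − 10 = 390/61 in ≈ 6.393 in
Ia = 0.2S: 0.2·6.393 = 1.279 in (exactly 78/61)
Since P=8.660 > Ia=1.279: effective rainfall P−Ia = 22513/3050 in
Q: (22513/3050)² ÷ (42013/3050) = 506835169/128139650 in (≈ 3.955 in)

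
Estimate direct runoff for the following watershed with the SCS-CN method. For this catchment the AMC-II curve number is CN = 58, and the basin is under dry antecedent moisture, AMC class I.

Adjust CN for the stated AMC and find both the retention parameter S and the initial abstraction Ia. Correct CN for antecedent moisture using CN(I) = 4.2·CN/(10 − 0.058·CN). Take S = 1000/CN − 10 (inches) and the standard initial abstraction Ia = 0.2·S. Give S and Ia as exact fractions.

S = 500/29 in ≈ 17.241 in; Ia = 100/29 in ≈ 3.448 in

CN(I) from CN(II)=58: (4.2·58)/(10 − 0.058·58) = 2900/79 ≈ 36.709
Retention S: 1000/CN − 10 with CN=36.709 → S = 500/29 ≈ 17.241 in
Ia = 0.2·(500/29) = 100/29 in ≈ 3.448 in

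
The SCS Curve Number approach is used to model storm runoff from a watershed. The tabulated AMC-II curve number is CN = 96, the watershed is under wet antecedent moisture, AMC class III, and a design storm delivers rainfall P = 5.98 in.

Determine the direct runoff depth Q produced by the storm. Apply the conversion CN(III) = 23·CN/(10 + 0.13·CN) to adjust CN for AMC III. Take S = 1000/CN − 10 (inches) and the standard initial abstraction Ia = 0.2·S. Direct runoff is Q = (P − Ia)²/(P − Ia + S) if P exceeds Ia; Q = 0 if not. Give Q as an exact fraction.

Adjust CN=96 to AMC III: 23·96/(10 + 0.13·96) → 2208 ÷ (562/25) = 27600/281 ≈ 98.221
Max retention: S = 1000/(27600/281) − 10 = 25/138 in (≈ 0.181 in)
Initial abstraction Ia = S/5 = (25/138)/5 = 5/138 ≈ 0.036 in
Since P=5.980 > Ia=0.036: effective rainfall P−Ia = 10253/1725 in
Q = (10253/1725)²/((10253/1725) + 25/138) = (105124009/2975625)/(21131/3450) = 210248018/36450975 in ≈ 5.768 in

Q = 210248018/36450975 in ≈ 5.768 in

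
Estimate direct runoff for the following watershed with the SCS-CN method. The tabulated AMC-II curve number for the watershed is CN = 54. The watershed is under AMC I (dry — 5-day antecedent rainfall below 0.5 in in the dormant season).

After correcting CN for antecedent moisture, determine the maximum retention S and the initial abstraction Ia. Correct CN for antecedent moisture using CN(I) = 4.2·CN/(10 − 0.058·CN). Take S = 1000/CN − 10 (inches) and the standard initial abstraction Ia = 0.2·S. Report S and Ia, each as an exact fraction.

S = 11500/567 in ≈ 20.282 in; Ia = 2300/567 in ≈ 4.056 in

CN(I) from CN(II)=54: (4.2·54)/(10 − 0.058·54) = 56700/1717 ≈ 33.023
Max retention: S = 1000/(56700/1717) − 10 = 11500/567 in (≈ 20.282 in)
Initial abstraction Ia = S/5 = (11500/567)/5 = 2300/567 ≈ 4.056 in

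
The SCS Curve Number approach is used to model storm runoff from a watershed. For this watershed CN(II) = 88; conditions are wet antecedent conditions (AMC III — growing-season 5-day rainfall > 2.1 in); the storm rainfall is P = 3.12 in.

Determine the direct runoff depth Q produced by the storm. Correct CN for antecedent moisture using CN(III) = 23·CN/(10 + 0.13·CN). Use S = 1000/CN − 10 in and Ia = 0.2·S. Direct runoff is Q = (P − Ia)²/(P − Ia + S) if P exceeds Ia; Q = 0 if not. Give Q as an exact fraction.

Q = 20021792/7988475 in ≈ 2.506 in

CN(III) from CN(II)=88: (23·88)/(10 + 0.13·88) = 6325/67 ≈ 94.403
Retention S: 1000/CN − 10 with CN=94.403 → S = 150/253 ≈ 0.593 in
Initial abstraction Ia = S/5 = (150/253)/5 = 30/253 ≈ 0.119 in
Since P=3.120 > Ia=0.119: effective rainfall P−Ia = 18984/6325 in
Q = (18984/6325)²/((18984/6325) + 150/253) = (360392256/40005625)/(22734/6325) = 20021792/7988475 in ≈ 2.506 in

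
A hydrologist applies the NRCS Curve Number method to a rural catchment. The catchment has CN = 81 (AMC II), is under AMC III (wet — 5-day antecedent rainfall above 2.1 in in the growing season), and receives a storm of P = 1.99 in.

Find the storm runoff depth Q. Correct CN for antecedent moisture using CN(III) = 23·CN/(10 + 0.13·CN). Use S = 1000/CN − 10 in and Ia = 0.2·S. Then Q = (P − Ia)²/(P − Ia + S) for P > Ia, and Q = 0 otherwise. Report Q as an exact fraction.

Q = 110713911169/97385903100 in ≈ 1.137 in

CN(III) from CN(II)=81: (23·81)/(10 + 0.13·81) = 186300/2053 ≈ 90.745
S = 1000/(186300/2053) − 10 = 1900/1863 in ≈ 1.020 in
Ia = 0.2·(1900/1863) = 380/1863 in ≈ 0.204 in
Excess rainfall: 1.990 − 0.204 = 1.786 in; P > Ia so Q > 0
Runoff Q = (P−Ia)²/(P−Ia+S) = (1.786)²/(1.786+1.020) = 110713911169/97385903100 ≈ 1.137 in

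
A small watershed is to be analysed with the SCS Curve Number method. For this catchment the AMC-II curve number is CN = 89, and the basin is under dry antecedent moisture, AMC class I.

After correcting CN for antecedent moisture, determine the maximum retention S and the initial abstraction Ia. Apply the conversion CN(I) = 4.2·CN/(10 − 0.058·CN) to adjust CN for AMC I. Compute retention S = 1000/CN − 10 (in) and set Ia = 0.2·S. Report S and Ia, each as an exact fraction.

S = 5500/1869 in ≈ 2.943 in; Ia = 1100/1869 in ≈ 0.589 in

Adjust CN=89 to AMC I: 4.2·89/(10 − 0.058·89) → (1869/5) ÷ (2419/500) = 186900/2419 ≈ 77.263
S = 1000/(186900/2419) − 10 = 5500/1869 in ≈ 2.943 in
Ia = 0.2·(5500/1869) = 1100/1869 in ≈ 0.589 in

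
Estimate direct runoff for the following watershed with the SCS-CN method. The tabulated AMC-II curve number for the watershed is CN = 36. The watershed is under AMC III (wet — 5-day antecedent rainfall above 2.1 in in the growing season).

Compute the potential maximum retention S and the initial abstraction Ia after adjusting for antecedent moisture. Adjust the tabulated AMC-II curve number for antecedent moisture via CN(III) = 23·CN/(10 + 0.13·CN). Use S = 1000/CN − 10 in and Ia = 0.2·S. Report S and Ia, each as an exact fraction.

Adjust CN=36 to AMC III: 23·36/(10 + 0.13·36) → 828 ÷ (367/25) = 20700/367 ≈ 56.403
Retention S: 1000/CN − 10 with CN=56.403 → S = 1600/207 ≈ 7.729 in
Ia = 0.2·(1600/207) = 320/207 in ≈ 1.546 in

S = 1600/207 in ≈ 7.729 in; Ia = 320/207 in ≈ 1.546 in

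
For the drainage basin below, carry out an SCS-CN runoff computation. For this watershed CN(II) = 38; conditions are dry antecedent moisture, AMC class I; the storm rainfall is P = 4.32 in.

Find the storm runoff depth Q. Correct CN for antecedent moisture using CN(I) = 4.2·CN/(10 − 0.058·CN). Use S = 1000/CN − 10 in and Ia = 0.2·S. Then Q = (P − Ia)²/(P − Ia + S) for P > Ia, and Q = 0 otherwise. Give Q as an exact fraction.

Q = 0 in ≈ 0.000 in

Adjust CN=38 to AMC I: 4.2·38/(10 − 0.058·38) → (798/5) ÷ (1949/250) = 39900/1949 ≈ 20.472
S = 1000/(39900/1949) − 10 = 15500/399 in ≈ 38.847 in
Initial abstraction Ia = S/5 = (15500/399)/5 = 3100/399 ≈ 7.769 in
P = 4.320 ≤ Ia = 7.769 in: entire storm abstracted, Q = 0.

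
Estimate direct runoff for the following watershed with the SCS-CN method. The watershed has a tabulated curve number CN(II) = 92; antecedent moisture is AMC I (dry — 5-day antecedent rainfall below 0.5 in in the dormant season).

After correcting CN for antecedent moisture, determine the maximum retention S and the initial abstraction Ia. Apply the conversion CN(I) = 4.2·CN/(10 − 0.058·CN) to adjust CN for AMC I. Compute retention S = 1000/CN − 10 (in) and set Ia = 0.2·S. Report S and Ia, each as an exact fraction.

S = 1000/483 in ≈ 2.070 in; Ia = 200/483 in ≈ 0.414 in

CN(I) from CN(II)=92: (4.2·92)/(10 − 0.058·92) = 48300/583 ≈ 82.847
Max retention: S = 1000/(48300/583) − 10 = 1000/483 in (≈ 2.070 in)
Initial abstraction Ia = S/5 = (1000/483)/5 = 200/483 ≈ 0.414 in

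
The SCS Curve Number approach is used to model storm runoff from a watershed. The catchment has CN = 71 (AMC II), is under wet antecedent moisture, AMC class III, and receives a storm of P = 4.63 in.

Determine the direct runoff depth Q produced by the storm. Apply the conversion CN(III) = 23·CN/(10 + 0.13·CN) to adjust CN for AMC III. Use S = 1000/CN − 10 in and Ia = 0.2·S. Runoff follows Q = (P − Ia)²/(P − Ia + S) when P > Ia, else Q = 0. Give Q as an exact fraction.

Q = 487314290241/161353300700 in ≈ 3.020 in

CN(III) from CN(II)=71: (23·71)/(10 + 0.13·71) = 163300/1923 ≈ 84.919
S = 1000/(163300/1923) − 10 = 2900/1633 in ≈ 1.776 in
Ia = 0.2·(2900/1633) = 580/1633 in ≈ 0.355 in
P − Ia = 4.630 − 0.355 = 698079/163300 ≈ 4.275 in (> 0, runoff occurs)
Q = (698079/163300)²/((698079/163300) + 2900/1633) = (487314290241/26666890000)/(988079/163300) = 487314290241/161353300700 in ≈ 3.020 in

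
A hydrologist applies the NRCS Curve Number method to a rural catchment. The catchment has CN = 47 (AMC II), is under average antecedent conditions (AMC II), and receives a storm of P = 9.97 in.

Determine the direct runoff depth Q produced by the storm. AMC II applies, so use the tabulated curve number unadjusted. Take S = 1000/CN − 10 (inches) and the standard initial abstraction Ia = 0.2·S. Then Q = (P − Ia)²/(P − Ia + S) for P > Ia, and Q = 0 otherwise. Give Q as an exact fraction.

CN(II) = 47; AMC II needs no correction.
Max retention: S = 1000/47 − 10 = 530/47 in (≈ 11.277 in)
Ia = 0.2·(530/47) = 106/47 in ≈ 2.255 in
Excess rainfall: 9.970 − 2.255 = 7.715 in; P > Ia so Q > 0
Q: (36259/4700)² ÷ (89259/4700) = 1314715081/419517300 in (≈ 3.134 in)

Q = 1314715081/419517300 in ≈ 3.134 in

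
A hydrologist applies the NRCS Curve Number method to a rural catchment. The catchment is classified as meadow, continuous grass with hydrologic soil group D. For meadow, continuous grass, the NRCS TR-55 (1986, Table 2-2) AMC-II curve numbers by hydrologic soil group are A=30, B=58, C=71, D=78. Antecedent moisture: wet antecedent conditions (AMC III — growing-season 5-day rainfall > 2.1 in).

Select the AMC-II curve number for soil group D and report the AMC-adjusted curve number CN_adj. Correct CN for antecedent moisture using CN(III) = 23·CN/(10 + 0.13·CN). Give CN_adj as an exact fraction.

CN_adj = 89700/1007 ≈ 89.076

NRCS table: meadow, continuous grass, soil group D → CN(II) = 78
Adjust CN=78 to AMC III: 23·78/(10 + 0.13·78) → 1794 ÷ (1007/50) = 89700/1007 ≈ 89.076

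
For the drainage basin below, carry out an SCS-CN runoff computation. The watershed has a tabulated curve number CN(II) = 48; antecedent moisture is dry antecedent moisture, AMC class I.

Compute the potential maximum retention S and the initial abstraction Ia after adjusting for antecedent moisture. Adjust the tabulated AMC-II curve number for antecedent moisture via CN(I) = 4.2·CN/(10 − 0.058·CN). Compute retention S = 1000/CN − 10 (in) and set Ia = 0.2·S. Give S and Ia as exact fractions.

Adjust CN=48 to AMC I: 4.2·48/(10 − 0.058·48) → (1008/5) ÷ (902/125) = 12600/451 ≈ 27.938
Max retention: S = 1000/(12600/451) − 10 = 1625/63 in (≈ 25.794 in)
Initial abstraction Ia = S/5 = (1625/63)/5 = 325/63 ≈ 5.159 in

S = 1625/63 in ≈ 25.794 in; Ia = 325/63 in ≈ 5.159 in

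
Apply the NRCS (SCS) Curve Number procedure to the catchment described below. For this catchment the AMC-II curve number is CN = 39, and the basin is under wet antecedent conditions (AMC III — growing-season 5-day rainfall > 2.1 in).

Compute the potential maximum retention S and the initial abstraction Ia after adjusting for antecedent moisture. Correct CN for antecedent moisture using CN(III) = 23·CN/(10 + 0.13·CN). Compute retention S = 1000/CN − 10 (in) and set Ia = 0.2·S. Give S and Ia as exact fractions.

S = 6100/897 in ≈ 6.800 in; Ia = 1220/897 in ≈ 1.360 in

Wet (AMC III): CN(III) = 23·39/(10 + 0.13·39) = 897/(1507/100) = 89700/1507 ≈ 59.522
Retention S: 1000/CN − 10 with CN=59.522 → S = 6100/897 ≈ 6.800 in
Ia = 0.2·(6100/897) = 1220/897 in ≈ 1.360 in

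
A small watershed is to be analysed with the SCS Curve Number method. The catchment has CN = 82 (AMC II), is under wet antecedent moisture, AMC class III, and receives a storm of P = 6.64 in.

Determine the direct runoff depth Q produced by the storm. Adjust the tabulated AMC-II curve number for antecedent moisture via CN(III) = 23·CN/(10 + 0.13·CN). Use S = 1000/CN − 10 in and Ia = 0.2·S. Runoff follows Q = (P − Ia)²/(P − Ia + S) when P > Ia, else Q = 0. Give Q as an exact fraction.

Q = 11557776722/2057366675 in ≈ 5.618 in

Adjust CN=82 to AMC III: 23·82/(10 + 0.13·82) → 1886 ÷ (1033/50) = 94300/1033 ≈ 91.288
S = 1000/(94300/1033) − 10 = 900/943 in ≈ 0.954 in
Ia = 0.2S: 0.2·0.954 = 0.191 in (exactly 180/943)
P − Ia = 6.640 − 0.191 = 152038/23575 ≈ 6.449 in (> 0, runoff occurs)
Runoff Q = (P−Ia)²/(P−Ia+S) = (6.449)²/(6.449+0.954) = 11557776722/2057366675 ≈ 5.618 in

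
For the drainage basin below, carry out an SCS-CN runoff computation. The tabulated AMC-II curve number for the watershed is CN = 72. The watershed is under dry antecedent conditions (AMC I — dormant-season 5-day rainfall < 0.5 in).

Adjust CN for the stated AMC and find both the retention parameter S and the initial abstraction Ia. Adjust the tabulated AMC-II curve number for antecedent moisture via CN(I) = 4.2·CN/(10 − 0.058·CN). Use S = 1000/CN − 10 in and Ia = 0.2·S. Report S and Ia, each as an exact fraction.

Adjust CN=72 to AMC I: 4.2·72/(10 − 0.058·72) → (1512/5) ÷ (728/125) = 675/13 ≈ 51.923
Retention S: 1000/CN − 10 with CN=51.923 → S = 250/27 ≈ 9.259 in
Ia = 0.2S: 0.2·9.259 = 1.852 in (exactly 50/27)

S = 250/27 in ≈ 9.259 in; Ia = 50/27 in ≈ 1.852 in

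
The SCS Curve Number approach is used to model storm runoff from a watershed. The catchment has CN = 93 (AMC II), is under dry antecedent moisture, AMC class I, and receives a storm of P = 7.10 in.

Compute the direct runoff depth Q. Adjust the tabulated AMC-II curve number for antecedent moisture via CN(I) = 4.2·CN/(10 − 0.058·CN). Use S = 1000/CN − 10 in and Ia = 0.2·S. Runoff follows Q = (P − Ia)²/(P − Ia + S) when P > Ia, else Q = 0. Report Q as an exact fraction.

Dry (AMC I): CN(I) = 4.2·93/(10 − 0.058·93) = (1953/5)/(2303/500) = 27900/329 ≈ 84.802
S = 1000/(27900/329) − 10 = 500/279 in ≈ 1.792 in
Ia = 0.2·(500/279) = 100/279 in ≈ 0.358 in
Since P=7.100 > Ia=0.358: effective rainfall P−Ia = 18809/2790 in
Runoff Q = (P−Ia)²/(P−Ia+S) = (6.742)²/(6.742+1.792) = 353778481/66427110 ≈ 5.326 in

Q = 353778481/66427110 in ≈ 5.326 in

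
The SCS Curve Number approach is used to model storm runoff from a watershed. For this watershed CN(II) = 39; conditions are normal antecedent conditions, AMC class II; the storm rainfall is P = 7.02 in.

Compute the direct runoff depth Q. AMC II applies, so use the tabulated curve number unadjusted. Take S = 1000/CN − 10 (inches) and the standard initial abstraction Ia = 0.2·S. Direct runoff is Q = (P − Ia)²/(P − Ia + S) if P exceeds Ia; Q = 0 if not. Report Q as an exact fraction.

Q = 57592921/74273550 in ≈ 0.775 in

CN(II) = 39; AMC II needs no correction.
S = 1000/39 − 10 = 610/39 in ≈ 15.641 in
Ia = 0.2S: 0.2·15.641 = 3.128 in (exactly 122/39)
Since P=7.020 > Ia=3.128: effective rainfall P−Ia = 7589/1950 in
Q = (7589/1950)²/((7589/1950) + 610/39) = (57592921/3802500)/(38089/1950) = 57592921/74273550 in ≈ 0.775 in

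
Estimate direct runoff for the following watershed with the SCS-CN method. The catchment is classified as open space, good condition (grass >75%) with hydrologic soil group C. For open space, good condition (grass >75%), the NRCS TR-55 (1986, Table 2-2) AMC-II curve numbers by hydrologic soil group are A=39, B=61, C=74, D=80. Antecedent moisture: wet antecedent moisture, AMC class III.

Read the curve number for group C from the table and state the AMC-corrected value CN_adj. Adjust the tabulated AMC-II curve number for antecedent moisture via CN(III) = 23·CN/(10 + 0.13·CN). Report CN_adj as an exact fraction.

NRCS table: open space, good condition (grass >75%), soil group C → CN(II) = 74
Wet (AMC III): CN(III) = 23·74/(10 + 0.13·74) = 1702/(981/50) = 85100/981 ≈ 86.748

CN_adj = 85100/981 ≈ 86.748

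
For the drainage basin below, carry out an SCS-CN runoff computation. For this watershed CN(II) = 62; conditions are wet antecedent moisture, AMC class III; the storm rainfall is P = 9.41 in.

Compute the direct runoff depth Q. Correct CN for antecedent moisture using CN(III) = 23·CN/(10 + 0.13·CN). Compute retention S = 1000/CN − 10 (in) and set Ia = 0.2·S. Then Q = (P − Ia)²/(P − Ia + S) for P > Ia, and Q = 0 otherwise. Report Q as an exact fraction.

Adjust CN=62 to AMC III: 23·62/(10 + 0.13·62) → 1426 ÷ (903/50) = 71300/903 ≈ 78.959
S = 1000/(71300/903) − 10 = 1900/713 in ≈ 2.665 in
Ia = 0.2S: 0.2·2.665 = 0.533 in (exactly 380/713)
P − Ia = 9.410 − 0.533 = 632933/71300 ≈ 8.877 in (> 0, runoff occurs)
Q = (632933/71300)²/((632933/71300) + 1900/713) = (400604182489/5083690000)/(822933/71300) = 400604182489/58675122900 in ≈ 6.827 in

Q = 400604182489/58675122900 in ≈ 6.827 in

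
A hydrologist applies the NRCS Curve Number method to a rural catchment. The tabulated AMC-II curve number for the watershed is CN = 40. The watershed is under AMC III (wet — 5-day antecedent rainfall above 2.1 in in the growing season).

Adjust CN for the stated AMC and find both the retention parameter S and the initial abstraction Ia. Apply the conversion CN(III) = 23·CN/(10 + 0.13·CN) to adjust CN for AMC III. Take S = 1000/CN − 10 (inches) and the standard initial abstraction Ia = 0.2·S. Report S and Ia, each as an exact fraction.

Adjust CN=40 to AMC III: 23·40/(10 + 0.13·40) → 920 ÷ (76/5) = 1150/19 ≈ 60.526
Max retention: S = 1000/(1150/19) − 10 = 150/23 in (≈ 6.522 in)
Initial abstraction Ia = S/5 = (150/23)/5 = 30/23 ≈ 1.304 in

S = 150/23 in ≈ 6.522 in; Ia = 30/23 in ≈ 1.304 in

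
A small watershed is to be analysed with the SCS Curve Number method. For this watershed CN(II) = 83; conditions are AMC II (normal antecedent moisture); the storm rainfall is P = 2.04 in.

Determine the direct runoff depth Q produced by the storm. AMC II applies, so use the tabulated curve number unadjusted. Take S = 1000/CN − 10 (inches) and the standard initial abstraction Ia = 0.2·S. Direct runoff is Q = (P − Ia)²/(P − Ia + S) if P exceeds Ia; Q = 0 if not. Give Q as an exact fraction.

CN(II) = 83; AMC II needs no correction.
Max retention: S = 1000/83 − 10 = 170/83 in (≈ 2.048 in)
Initial abstraction Ia = S/5 = (170/83)/5 = 34/83 ≈ 0.410 in
Since P=2.040 > Ia=0.410: effective rainfall P−Ia = 3383/2075 in
Runoff Q = (P−Ia)²/(P−Ia+S) = (1.630)²/(1.630+2.048) = 673217/931675 ≈ 0.723 in

Q = 673217/931675 in ≈ 0.723 in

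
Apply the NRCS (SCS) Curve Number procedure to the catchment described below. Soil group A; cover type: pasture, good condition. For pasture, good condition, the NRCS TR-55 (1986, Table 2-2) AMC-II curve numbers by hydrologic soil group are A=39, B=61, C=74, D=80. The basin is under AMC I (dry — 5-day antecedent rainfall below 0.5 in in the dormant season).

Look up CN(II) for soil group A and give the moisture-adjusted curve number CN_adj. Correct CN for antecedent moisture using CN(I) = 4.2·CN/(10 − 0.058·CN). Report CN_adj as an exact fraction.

NRCS table: pasture, good condition, soil group A → CN(II) = 39
Adjust CN=39 to AMC I: 4.2·39/(10 − 0.058·39) → (819/5) ÷ (3869/500) = 81900/3869 ≈ 21.168

CN_adj = 81900/3869 ≈ 21.168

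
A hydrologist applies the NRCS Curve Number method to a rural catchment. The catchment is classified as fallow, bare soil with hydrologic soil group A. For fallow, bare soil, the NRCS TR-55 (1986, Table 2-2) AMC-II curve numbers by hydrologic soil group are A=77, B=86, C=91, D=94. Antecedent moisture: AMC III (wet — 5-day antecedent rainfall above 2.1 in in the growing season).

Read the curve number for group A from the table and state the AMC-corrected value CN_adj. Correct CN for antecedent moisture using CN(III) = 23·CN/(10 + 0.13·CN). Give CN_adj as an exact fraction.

CN_adj = 7700/87 ≈ 88.506

NRCS table: fallow, bare soil, soil group A → CN(II) = 77
CN(III) from CN(II)=77: (23·77)/(10 + 0.13·77) = 7700/87 ≈ 88.506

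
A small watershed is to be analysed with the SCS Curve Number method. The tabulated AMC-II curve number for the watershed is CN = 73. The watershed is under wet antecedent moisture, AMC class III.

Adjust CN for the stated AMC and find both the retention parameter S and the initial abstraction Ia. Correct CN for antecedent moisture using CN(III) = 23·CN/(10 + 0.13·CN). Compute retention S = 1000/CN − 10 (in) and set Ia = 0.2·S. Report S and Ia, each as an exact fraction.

Adjust CN=73 to AMC III: 23·73/(10 + 0.13·73) → 1679 ÷ (1949/100) = 167900/1949 ≈ 86.147
S = 1000/(167900/1949) − 10 = 2700/1679 in ≈ 1.608 in
Ia = 0.2·(2700/1679) = 540/1679 in ≈ 0.322 in

S = 2700/1679 in ≈ 1.608 in; Ia = 540/1679 in ≈ 0.322 in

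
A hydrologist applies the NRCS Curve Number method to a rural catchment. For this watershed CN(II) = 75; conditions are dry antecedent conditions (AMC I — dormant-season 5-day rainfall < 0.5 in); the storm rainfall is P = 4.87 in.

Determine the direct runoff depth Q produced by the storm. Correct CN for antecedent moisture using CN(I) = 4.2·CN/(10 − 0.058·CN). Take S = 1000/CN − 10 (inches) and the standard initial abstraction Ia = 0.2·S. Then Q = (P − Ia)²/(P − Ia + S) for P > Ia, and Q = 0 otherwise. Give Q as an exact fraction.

Dry (AMC I): CN(I) = 4.2·75/(10 − 0.058·75) = 315/(113/20) = 6300/113 ≈ 55.752
Max retention: S = 1000/(6300/113) − 10 = 500/63 in (≈ 7.937 in)
Ia = 0.2·(500/63) = 100/63 in ≈ 1.587 in
P − Ia = 4.870 − 1.587 = 20681/6300 ≈ 3.283 in (> 0, runoff occurs)
Q: (20681/6300)² ÷ (70681/6300) = 427703761/445290300 in (≈ 0.961 in)

Q = 427703761/445290300 in ≈ 0.961 in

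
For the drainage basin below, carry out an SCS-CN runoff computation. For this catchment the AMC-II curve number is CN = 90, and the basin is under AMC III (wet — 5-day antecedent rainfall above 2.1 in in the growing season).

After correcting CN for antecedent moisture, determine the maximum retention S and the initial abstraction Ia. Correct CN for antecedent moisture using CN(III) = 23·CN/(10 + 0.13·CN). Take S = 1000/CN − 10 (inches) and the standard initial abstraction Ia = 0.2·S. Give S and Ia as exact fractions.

Wet (AMC III): CN(III) = 23·90/(10 + 0.13·90) = 2070/(217/10) = 20700/217 ≈ 95.392
Max retention: S = 1000/(20700/217) − 10 = 100/207 in (≈ 0.483 in)
Initial abstraction Ia = S/5 = (100/207)/5 = 20/207 ≈ 0.097 in

S = 100/207 in ≈ 0.483 in; Ia = 20/207 in ≈ 0.097 in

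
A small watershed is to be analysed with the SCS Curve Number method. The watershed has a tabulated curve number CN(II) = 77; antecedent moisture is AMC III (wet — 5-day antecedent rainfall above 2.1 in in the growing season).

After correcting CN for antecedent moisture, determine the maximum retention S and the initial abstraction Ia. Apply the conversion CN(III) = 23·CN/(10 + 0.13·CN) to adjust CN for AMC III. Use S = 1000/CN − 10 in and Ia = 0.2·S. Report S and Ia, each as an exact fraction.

S = 100/77 in ≈ 1.299 in; Ia = 20/77 in ≈ 0.260 in

Adjust CN=77 to AMC III: 23·77/(10 + 0.13·77) → 1771 ÷ (2001/100) = 7700/87 ≈ 88.506
Retention S: 1000/CN − 10 with CN=88.506 → S = 100/77 ≈ 1.299 in
Initial abstraction Ia = S/5 = (100/77)/5 = 20/77 ≈ 0.260 in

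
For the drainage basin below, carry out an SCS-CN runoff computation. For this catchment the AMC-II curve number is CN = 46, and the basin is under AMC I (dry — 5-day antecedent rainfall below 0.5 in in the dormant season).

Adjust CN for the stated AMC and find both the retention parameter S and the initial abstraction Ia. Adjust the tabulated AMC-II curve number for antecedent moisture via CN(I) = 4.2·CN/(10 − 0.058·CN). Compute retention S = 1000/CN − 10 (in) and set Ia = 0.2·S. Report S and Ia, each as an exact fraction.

S = 4500/161 in ≈ 27.950 in; Ia = 900/161 in ≈ 5.590 in

Adjust CN=46 to AMC I: 4.2·46/(10 − 0.058·46) → (966/5) ÷ (1833/250) = 16100/611 ≈ 26.350
S = 1000/(16100/611) − 10 = 4500/161 in ≈ 27.950 in
Ia = 0.2·(4500/161) = 900/161 in ≈ 5.590 in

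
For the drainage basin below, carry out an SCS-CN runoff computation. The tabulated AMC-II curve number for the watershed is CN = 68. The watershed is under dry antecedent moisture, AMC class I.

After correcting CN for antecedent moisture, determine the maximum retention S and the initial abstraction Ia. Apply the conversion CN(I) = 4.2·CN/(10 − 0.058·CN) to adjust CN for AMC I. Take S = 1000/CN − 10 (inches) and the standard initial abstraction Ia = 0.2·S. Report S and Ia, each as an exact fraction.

S = 4000/357 in ≈ 11.204 in; Ia = 800/357 in ≈ 2.241 in

Dry (AMC I): CN(I) = 4.2·68/(10 − 0.058·68) = (1428/5)/(757/125) = 35700/757 ≈ 47.160
Max retention: S = 1000/(35700/757) − 10 = 4000/357 in (≈ 11.204 in)
Initial abstraction Ia = S/5 = (4000/357)/5 = 800/357 ≈ 2.241 in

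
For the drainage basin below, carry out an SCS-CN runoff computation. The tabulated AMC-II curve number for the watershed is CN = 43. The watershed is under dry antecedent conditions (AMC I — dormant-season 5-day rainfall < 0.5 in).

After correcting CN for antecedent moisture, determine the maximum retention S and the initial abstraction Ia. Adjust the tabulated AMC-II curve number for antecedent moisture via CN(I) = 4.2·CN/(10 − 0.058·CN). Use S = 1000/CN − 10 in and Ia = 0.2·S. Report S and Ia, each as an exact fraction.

Dry (AMC I): CN(I) = 4.2·43/(10 − 0.058·43) = (903/5)/(3753/500) = 30100/1251 ≈ 24.061
S = 1000/(30100/1251) − 10 = 9500/301 in ≈ 31.561 in
Ia = 0.2·(9500/301) = 1900/301 in ≈ 6.312 in

S = 9500/301 in ≈ 31.561 in; Ia = 1900/301 in ≈ 6.312 in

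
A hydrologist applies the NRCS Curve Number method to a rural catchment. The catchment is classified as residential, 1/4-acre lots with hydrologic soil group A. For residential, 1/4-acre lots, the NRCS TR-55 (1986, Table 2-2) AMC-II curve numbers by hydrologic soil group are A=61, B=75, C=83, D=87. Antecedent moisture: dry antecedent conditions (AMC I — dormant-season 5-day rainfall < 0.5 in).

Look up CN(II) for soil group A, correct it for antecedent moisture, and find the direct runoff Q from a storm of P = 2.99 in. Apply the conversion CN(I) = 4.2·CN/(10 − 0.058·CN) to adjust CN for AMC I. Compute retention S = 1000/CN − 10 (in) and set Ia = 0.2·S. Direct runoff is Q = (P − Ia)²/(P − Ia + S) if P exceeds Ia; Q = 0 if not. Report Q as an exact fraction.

Q = 0 in ≈ 0.000 in

NRCS table: residential, 1/4-acre lots, soil group A → CN(II) = 61
CN(I) from CN(II)=61: (4.2·61)/(10 − 0.058·61) = 42700/1077 ≈ 39.647
Max retention: S = 1000/(42700/1077) − 10 = 6500/427 in (≈ 15.222 in)
Ia = 0.2·(6500/427) = 1300/427 in ≈ 3.044 in
P = 2.990 ≤ Ia = 3.044 in: entire storm abstracted, Q = 0.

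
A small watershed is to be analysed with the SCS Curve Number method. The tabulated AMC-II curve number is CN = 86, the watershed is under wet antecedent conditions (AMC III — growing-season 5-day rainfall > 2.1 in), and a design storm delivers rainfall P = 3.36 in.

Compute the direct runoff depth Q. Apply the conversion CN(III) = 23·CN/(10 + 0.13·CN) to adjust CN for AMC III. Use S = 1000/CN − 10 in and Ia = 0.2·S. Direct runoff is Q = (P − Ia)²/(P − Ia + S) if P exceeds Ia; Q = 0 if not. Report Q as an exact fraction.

CN(III) from CN(II)=86: (23·86)/(10 + 0.13·86) = 98900/1059 ≈ 93.390
Max retention: S = 1000/(98900/1059) − 10 = 700/989 in (≈ 0.708 in)
Ia = 0.2·(700/989) = 140/989 in ≈ 0.142 in
Since P=3.360 > Ia=0.142: effective rainfall P−Ia = 79576/24725 in
Runoff Q = (P−Ia)²/(P−Ia+S) = (3.218)²/(3.218+0.708) = 226154992/85721575 ≈ 2.638 in

Q = 226154992/85721575 in ≈ 2.638 in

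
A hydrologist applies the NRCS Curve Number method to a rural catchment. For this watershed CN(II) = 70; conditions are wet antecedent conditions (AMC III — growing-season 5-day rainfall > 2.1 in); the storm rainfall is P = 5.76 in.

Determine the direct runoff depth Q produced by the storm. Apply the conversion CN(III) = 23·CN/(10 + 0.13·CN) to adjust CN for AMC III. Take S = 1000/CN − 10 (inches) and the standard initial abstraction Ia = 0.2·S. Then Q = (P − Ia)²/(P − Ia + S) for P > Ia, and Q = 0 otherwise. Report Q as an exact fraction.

Adjust CN=70 to AMC III: 23·70/(10 + 0.13·70) → 1610 ÷ (191/10) = 16100/191 ≈ 84.293
Max retention: S = 1000/(16100/191) − 10 = 300/161 in (≈ 1.863 in)
Ia = 0.2·(300/161) = 60/161 in ≈ 0.373 in
Excess rainfall: 5.760 − 0.373 = 5.387 in; P > Ia so Q > 0
Q: (21684/4025)² ÷ (29184/4025) = 9795747/2447200 in (≈ 4.003 in)

Q = 9795747/2447200 in ≈ 4.003 in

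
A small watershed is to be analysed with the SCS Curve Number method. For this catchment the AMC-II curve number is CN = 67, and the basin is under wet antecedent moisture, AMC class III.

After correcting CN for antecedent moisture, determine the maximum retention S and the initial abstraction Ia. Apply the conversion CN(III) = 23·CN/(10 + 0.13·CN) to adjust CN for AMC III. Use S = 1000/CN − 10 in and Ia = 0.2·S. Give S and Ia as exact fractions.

Adjust CN=67 to AMC III: 23·67/(10 + 0.13·67) → 1541 ÷ (1871/100) = 154100/1871 ≈ 82.362
Max retention: S = 1000/(154100/1871) − 10 = 3300/1541 in (≈ 2.141 in)
Initial abstraction Ia = S/5 = (3300/1541)/5 = 660/1541 ≈ 0.428 in

S = 3300/1541 in ≈ 2.141 in; Ia = 660/1541 in ≈ 0.428 in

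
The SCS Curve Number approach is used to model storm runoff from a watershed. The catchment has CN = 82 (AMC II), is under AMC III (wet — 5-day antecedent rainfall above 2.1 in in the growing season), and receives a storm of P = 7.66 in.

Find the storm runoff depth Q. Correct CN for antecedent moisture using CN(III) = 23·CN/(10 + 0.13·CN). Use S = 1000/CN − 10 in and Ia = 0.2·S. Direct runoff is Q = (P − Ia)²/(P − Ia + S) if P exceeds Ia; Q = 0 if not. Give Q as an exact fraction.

Wet (AMC III): CN(III) = 23·82/(10 + 0.13·82) = 1886/(1033/50) = 94300/1033 ≈ 91.288
Max retention: S = 1000/(94300/1033) − 10 = 900/943 in (≈ 0.954 in)
Ia = 0.2·(900/943) = 180/943 in ≈ 0.191 in
Excess rainfall: 7.660 − 0.191 = 7.469 in; P > Ia so Q > 0
Runoff Q = (P−Ia)²/(P−Ia+S) = (7.469)²/(7.469+0.954) = 124023004561/18726518350 ≈ 6.623 in

Q = 124023004561/18726518350 in ≈ 6.623 in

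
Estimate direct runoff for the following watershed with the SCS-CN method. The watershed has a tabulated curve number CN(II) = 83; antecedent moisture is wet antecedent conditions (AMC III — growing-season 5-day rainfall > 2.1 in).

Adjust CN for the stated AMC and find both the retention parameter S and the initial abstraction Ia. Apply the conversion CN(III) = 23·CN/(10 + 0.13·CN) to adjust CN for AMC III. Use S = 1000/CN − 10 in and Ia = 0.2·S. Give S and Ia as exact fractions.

CN(III) from CN(II)=83: (23·83)/(10 + 0.13·83) = 190900/2079 ≈ 91.823
Max retention: S = 1000/(190900/2079) − 10 = 1700/1909 in (≈ 0.891 in)
Initial abstraction Ia = S/5 = (1700/1909)/5 = 340/1909 ≈ 0.178 in

S = 1700/1909 in ≈ 0.891 in; Ia = 340/1909 in ≈ 0.178 in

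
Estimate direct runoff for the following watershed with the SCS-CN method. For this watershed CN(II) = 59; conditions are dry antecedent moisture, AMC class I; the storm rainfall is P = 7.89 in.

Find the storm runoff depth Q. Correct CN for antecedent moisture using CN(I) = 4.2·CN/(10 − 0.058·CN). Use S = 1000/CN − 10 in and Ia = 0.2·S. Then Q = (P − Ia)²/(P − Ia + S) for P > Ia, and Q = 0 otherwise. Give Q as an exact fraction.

Q = 322136840041/324317046900 in ≈ 0.993 in

Dry (AMC I): CN(I) = 4.2·59/(10 − 0.058·59) = (1239/5)/(3289/500) = 123900/3289 ≈ 37.671
Retention S: 1000/CN − 10 with CN=37.671 → S = 20500/1239 ≈ 16.546 in
Initial abstraction Ia = S/5 = (20500/1239)/5 = 4100/1239 ≈ 3.309 in
Excess rainfall: 7.890 − 3.309 = 4.581 in; P > Ia so Q > 0
Runoff Q = (P−Ia)²/(P−Ia+S) = (4.581)²/(4.581+16.546) = 322136840041/324317046900 ≈ 0.993 in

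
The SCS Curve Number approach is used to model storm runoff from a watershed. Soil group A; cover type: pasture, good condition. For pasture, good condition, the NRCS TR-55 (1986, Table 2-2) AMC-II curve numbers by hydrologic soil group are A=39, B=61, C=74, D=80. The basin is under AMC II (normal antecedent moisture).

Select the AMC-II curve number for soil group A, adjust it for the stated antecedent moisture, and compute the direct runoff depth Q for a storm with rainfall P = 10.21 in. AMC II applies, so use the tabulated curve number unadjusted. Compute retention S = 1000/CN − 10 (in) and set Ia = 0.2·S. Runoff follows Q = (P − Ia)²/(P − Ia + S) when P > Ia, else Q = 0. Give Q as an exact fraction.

NRCS table: pasture, good condition, soil group A → CN(II) = 39
AMC II — tabulated CN = 39 applies directly.
Retention S: 1000/CN − 10 with CN=39.000 → S = 610/39 ≈ 15.641 in
Ia = 0.2S: 0.2·15.641 = 3.128 in (exactly 122/39)
Excess rainfall: 10.210 − 3.128 = 7.082 in; P > Ia so Q > 0
Q = (27619/3900)²/((27619/3900) + 610/39) = (762809161/15210000)/(88619/3900) = 762809161/345614100 in ≈ 2.207 in

Q = 762809161/345614100 in ≈ 2.207 in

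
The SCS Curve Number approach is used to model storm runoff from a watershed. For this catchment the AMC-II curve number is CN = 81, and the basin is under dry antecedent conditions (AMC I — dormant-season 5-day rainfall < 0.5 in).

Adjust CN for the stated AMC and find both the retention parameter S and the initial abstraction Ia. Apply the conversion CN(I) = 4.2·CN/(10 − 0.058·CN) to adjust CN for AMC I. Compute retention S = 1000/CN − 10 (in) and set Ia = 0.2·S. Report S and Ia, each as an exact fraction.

S = 9500/1701 in ≈ 5.585 in; Ia = 1900/1701 in ≈ 1.117 in

Dry (AMC I): CN(I) = 4.2·81/(10 − 0.058·81) = (1701/5)/(2651/500) = 170100/2651 ≈ 64.164
S = 1000/(170100/2651) − 10 = 9500/1701 in ≈ 5.585 in
Ia = 0.2·(9500/1701) = 1900/1701 in ≈ 1.117 in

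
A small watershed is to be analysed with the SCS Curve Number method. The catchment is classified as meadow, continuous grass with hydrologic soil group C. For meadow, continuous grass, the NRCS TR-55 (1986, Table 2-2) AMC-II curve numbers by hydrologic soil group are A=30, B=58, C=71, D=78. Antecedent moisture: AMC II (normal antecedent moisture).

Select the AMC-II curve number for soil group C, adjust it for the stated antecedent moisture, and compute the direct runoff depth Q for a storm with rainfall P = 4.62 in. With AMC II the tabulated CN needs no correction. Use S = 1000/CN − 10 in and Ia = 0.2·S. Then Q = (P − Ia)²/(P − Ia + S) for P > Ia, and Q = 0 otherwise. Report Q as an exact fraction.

NRCS table: meadow, continuous grass, soil group C → CN(II) = 71
CN(II) = 71; AMC II needs no correction.
S = 1000/71 − 10 = 290/71 in ≈ 4.085 in
Ia = 0.2·(290/71) = 58/71 in ≈ 0.817 in
Excess rainfall: 4.620 − 0.817 = 3.803 in; P > Ia so Q > 0
Q = (13501/3550)²/((13501/3550) + 290/71) = (182277001/12602500)/(28001/3550) = 182277001/99403550 in ≈ 1.834 in

Q = 182277001/99403550 in ≈ 1.834 in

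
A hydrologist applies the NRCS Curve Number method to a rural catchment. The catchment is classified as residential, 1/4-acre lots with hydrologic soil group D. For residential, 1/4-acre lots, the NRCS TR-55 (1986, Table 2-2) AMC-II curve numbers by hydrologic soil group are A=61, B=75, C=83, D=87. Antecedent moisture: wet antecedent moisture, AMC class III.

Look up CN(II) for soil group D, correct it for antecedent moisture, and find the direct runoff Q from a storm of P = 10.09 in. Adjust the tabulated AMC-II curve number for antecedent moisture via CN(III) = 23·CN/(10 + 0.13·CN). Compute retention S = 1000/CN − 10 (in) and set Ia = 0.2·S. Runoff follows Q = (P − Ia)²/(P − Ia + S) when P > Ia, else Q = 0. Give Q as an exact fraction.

Q = 3972084874081/424814100900 in ≈ 9.350 in

NRCS table: residential, 1/4-acre lots, soil group D → CN(II) = 87
Wet (AMC III): CN(III) = 23·87/(10 + 0.13·87) = 2001/(2131/100) = 200100/2131 ≈ 93.900
S = 1000/(200100/2131) − 10 = 1300/2001 in ≈ 0.650 in
Ia = 0.2·(1300/2001) = 260/2001 in ≈ 0.130 in
Excess rainfall: 10.090 − 0.130 = 9.960 in; P > Ia so Q > 0
Q: (1993009/200100)² ÷ (2123009/200100) = 3972084874081/424814100900 in (≈ 9.350 in)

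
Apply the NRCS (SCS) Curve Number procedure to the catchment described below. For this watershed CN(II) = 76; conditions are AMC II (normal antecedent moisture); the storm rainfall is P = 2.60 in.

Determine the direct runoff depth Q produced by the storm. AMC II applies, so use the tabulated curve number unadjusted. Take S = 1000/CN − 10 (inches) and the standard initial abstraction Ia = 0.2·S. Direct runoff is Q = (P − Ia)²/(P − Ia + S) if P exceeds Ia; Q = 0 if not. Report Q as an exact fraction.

Q = 34969/46265 in ≈ 0.756 in

AMC II — tabulated CN = 76 applies directly.
Retention S: 1000/CN − 10 with CN=76.000 → S = 60/19 ≈ 3.158 in
Initial abstraction Ia = S/5 = (60/19)/5 = 12/19 ≈ 0.632 in
P − Ia = 2.600 − 0.632 = 187/95 ≈ 1.968 in (> 0, runoff occurs)
Q: (187/95)² ÷ (487/95) = 34969/46265 in (≈ 0.756 in)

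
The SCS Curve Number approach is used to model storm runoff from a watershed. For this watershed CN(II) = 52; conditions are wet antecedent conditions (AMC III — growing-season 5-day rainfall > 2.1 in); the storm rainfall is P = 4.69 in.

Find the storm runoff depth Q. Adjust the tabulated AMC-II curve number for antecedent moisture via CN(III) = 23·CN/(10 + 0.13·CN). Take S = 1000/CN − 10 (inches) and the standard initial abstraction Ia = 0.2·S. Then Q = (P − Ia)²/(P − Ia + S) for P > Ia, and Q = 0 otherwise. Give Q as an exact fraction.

Adjust CN=52 to AMC III: 23·52/(10 + 0.13·52) → 1196 ÷ (419/25) = 29900/419 ≈ 71.360
Retention S: 1000/CN − 10 with CN=71.360 → S = 1200/299 ≈ 4.013 in
Ia = 0.2S: 0.2·4.013 = 0.803 in (exactly 240/299)
Since P=4.690 > Ia=0.803: effective rainfall P−Ia = 116231/29900 in
Q = (116231/29900)²/((116231/29900) + 1200/299) = (13509645361/894010000)/(236231/29900) = 13509645361/7063306900 in ≈ 1.913 in

Q = 13509645361/7063306900 in ≈ 1.913 in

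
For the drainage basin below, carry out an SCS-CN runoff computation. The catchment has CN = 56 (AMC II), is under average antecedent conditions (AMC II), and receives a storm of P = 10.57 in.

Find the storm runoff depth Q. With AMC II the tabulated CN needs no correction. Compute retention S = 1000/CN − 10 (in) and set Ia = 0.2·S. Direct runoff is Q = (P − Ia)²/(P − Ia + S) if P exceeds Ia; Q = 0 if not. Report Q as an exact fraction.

Q = 39677401/8259300 in ≈ 4.804 in

AMC II — tabulated CN = 56 applies directly.
Retention S: 1000/CN − 10 with CN=56.000 → S = 55/7 ≈ 7.857 in
Ia = 0.2·(55/7) = 11/7 in ≈ 1.571 in
Since P=10.570 > Ia=1.571: effective rainfall P−Ia = 6299/700 in
Q = (6299/700)²/((6299/700) + 55/7) = (39677401/490000)/(11799/700) = 39677401/8259300 in ≈ 4.804 in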